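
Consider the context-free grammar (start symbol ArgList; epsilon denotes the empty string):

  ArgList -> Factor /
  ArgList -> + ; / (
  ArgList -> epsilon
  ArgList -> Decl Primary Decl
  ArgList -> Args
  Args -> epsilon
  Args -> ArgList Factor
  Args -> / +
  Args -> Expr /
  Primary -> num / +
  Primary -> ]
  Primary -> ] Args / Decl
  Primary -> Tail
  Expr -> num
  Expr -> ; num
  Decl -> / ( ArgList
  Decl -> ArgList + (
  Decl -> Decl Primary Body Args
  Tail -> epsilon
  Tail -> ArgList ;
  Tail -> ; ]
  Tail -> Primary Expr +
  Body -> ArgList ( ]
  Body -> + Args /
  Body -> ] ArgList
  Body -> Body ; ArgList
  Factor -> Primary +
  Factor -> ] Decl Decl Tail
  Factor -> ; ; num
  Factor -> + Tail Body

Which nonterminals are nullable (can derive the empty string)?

Directly nullable (have an epsilon-production): ArgList, Args, Tail.
Primary -> Tail with every symbol nullable, so Primary is nullable.
No other nonterminal has a production whose RHS symbols are all nullable.

{ ArgList, Args, Primary, Tail }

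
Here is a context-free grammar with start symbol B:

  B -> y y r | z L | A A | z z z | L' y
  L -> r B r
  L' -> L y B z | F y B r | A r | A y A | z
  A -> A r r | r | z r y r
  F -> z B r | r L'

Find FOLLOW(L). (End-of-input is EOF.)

In B -> z L: L is at the end, add FOLLOW(B) = { EOF, r, z }.
In L' -> L y B z: add FIRST(y B z) = { y }.
Union: FOLLOW(L) = { EOF, r, y, z }.

{ EOF, r, y, z }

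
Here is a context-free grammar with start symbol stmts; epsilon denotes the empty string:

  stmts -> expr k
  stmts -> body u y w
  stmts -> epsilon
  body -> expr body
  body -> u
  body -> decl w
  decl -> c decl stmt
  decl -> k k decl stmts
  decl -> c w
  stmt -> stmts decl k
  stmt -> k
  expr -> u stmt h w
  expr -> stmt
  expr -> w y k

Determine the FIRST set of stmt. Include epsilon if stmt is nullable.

From stmt -> stmts decl k: stmts nullable, take FIRST(stmts) ∪ FIRST(decl) = { c, k, u, w }.
stmt -> k contributes {k}.
Union: FIRST(stmt) = { c, k, u, w }.

{ c, k, u, w }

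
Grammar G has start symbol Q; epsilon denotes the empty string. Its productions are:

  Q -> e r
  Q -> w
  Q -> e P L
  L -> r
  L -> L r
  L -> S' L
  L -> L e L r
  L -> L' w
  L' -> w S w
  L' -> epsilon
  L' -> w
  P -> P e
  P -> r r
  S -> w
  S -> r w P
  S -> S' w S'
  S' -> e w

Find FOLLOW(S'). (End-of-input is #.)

In L -> S' L: add FIRST(L) = { e, r, w }.
In S -> S' w S': add FIRST(w S') = { w }.
In S -> S' w S': S' is at the end, add FOLLOW(S) = { w }.
Union: FOLLOW(S') = { e, r, w }.

{ e, r, w }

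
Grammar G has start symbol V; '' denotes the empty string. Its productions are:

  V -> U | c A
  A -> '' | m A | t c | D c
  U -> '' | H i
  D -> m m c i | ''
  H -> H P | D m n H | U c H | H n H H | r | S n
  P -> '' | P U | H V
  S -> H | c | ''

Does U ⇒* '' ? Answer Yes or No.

U has an ''-production, so U ⇒ ''.

Yes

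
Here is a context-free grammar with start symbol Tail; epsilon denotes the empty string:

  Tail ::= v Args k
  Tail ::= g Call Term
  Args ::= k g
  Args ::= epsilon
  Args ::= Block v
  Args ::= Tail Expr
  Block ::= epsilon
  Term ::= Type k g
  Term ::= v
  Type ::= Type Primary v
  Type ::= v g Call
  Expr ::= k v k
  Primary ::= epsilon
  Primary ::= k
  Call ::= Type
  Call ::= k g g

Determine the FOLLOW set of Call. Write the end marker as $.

{ k, v }

In Tail ::= g Call Term: add FIRST(Term) = { v }.
In Type ::= v g Call: Call is at the end, add FOLLOW(Type) = { k, v }.
Union: FOLLOW(Call) = { k, v }.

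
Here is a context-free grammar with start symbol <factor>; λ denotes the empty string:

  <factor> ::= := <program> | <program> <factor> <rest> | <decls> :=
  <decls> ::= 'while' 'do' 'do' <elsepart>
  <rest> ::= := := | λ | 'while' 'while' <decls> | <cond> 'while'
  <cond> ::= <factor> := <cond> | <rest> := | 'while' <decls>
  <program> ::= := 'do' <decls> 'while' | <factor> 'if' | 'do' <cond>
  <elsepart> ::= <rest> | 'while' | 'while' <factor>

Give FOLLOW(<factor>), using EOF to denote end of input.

<factor> is the start symbol, so EOF ∈ FOLLOW(<factor>).
In <factor> ::= <program> <factor> <rest>: add FIRST(<rest>)\{λ} = { 'do', 'while', := }.
  Since <rest> is nullable, also add FOLLOW(<factor>) = { EOF, 'do', 'if', 'while', := }.
In <cond> ::= <factor> := <cond>: add FIRST(:= <cond>) = { := }.
In <program> ::= <factor> 'if': add FIRST('if') = { 'if' }.
In <elsepart> ::= 'while' <factor>: <factor> is at the end, add FOLLOW(<elsepart>) = { EOF, 'do', 'if', 'while', := }.
Union: FOLLOW(<factor>) = { EOF, 'do', 'if', 'while', := }.

{ EOF, 'do', 'if', 'while', := }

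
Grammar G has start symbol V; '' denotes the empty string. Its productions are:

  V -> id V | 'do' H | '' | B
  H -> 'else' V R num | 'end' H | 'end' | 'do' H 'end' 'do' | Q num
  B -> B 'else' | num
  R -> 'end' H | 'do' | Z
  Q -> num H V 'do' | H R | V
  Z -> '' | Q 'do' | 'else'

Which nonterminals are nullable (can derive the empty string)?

{ Q, R, V, Z }

Directly nullable (have an ''-production): V, Z.
Q -> V with every symbol nullable, so Q is nullable.
R -> Z with every symbol nullable, so R is nullable.
No other nonterminal has a production whose RHS symbols are all nullable.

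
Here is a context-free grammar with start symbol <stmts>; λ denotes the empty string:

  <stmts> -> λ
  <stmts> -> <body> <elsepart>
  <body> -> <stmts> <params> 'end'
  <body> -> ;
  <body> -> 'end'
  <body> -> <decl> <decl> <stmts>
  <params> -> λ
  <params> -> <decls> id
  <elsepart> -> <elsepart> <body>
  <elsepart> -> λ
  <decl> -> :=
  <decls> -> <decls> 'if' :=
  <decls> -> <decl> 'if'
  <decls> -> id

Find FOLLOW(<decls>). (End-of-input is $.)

In <params> -> <decls> id: add FIRST(id) = { id }.
In <decls> -> <decls> 'if' :=: add FIRST('if' :=) = { 'if' }.
Union: FOLLOW(<decls>) = { 'if', id }.

{ 'if', id }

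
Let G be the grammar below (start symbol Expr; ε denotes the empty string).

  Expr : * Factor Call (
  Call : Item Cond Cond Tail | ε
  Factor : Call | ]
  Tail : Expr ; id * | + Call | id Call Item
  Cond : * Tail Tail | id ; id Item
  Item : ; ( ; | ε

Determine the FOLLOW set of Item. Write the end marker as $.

In Call : Item Cond Cond Tail: add FIRST(Cond Cond Tail) = { *, id }.
In Tail : id Call Item: Item is at the end, add FOLLOW(Tail) = { (, *, +, ;, id }.
In Cond : id ; id Item: Item is at the end, add FOLLOW(Cond) = { *, +, id }.
Union: FOLLOW(Item) = { (, *, +, ;, id }.

{ (, *, +, ;, id }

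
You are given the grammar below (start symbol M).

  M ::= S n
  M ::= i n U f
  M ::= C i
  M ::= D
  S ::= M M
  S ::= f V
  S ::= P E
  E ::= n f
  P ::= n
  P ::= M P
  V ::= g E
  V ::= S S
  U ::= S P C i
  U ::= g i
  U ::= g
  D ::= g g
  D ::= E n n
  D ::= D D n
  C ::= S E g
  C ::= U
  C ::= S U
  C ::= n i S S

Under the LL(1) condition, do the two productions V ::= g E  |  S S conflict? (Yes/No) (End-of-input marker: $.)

Yes

FIRST(g E) = { g } and FIRST(S S) = { f, g, i, n }.
Both contain g, so the two alternatives are not disjoint — LL(1) conflict.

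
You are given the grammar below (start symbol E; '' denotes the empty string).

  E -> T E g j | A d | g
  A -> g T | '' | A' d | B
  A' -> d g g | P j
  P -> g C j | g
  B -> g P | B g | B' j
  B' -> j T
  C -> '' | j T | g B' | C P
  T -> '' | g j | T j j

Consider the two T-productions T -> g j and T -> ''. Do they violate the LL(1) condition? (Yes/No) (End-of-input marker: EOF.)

FIRST(g j) = { g } and FIRST('') = { '' }.
The second alternative is nullable and FOLLOW(T) = { d, g, j } shares g with FIRST of the first — conflict.

Yes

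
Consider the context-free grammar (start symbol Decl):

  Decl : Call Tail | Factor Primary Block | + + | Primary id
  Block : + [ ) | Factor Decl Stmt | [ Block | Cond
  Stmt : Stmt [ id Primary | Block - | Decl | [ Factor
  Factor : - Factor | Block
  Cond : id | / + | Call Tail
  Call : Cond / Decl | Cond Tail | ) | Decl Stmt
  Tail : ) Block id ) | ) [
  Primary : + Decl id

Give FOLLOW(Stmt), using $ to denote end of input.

{ $, ), +, -, /, [, id }

In Block : Factor Decl Stmt: Stmt is at the end, add FOLLOW(Block) = { $, ), +, -, /, [, id }.
In Stmt : Stmt [ id Primary: add FIRST([ id Primary) = { [ }.
In Call : Decl Stmt: Stmt is at the end, add FOLLOW(Call) = { ) }.
Union: FOLLOW(Stmt) = { $, ), +, -, /, [, id }.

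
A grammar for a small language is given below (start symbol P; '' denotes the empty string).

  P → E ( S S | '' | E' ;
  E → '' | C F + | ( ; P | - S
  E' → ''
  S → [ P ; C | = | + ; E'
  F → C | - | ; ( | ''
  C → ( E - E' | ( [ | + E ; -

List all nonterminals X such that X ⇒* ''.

Directly nullable (have an ''-production): P, E, E', F.
No other nonterminal has a production whose RHS symbols are all nullable.

{ E, E', F, P }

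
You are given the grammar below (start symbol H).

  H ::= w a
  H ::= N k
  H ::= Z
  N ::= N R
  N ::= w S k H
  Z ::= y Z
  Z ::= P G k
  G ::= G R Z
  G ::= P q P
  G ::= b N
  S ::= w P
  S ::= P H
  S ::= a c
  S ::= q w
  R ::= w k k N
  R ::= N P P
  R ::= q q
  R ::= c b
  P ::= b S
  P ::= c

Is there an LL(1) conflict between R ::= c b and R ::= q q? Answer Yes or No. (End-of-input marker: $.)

No

FIRST(c b) = { c } and FIRST(q q) = { q }.
The FIRST sets are disjoint and neither alternative is nullable — no conflict.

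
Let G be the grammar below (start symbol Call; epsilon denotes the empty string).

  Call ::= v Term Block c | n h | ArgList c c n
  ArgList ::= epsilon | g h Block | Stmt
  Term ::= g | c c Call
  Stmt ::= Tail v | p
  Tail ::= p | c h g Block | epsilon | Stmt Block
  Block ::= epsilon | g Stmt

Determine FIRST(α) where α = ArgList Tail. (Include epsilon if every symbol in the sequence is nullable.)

Add FIRST(ArgList)\{epsilon} = { c, g, p, v }; ArgList is nullable, continue.
Add FIRST(Tail)\{epsilon} = { c, p, v }; Tail is nullable, continue.
Every symbol is nullable, so include epsilon.

{ c, g, p, v, epsilon }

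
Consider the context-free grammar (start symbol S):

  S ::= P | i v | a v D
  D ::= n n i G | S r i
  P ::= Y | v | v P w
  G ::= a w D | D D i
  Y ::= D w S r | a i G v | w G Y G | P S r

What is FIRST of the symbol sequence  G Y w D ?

{ a, i, n, v, w }

Add FIRST(G) = { a, i, n, v, w }; G is not nullable, stop.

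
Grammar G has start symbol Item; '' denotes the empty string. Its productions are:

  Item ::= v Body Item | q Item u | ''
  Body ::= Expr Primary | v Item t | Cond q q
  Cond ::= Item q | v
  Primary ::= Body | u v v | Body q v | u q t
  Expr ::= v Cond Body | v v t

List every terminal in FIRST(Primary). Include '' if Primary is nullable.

From Primary ::= Body: add FIRST(Body) = { q, v }.
Primary ::= u v v contributes {u}.
From Primary ::= Body q v: add FIRST(Body) = { q, v }.
Primary ::= u q t contributes {u}.
Union: FIRST(Primary) = { q, u, v }.

{ q, u, v }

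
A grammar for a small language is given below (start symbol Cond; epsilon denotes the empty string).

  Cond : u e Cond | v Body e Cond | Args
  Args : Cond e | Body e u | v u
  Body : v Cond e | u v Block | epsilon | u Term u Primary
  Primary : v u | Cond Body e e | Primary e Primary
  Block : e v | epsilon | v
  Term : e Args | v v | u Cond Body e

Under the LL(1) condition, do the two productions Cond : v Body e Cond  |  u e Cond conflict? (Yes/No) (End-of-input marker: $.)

No

FIRST(v Body e Cond) = { v } and FIRST(u e Cond) = { u }.
The FIRST sets are disjoint and neither alternative is nullable — no conflict.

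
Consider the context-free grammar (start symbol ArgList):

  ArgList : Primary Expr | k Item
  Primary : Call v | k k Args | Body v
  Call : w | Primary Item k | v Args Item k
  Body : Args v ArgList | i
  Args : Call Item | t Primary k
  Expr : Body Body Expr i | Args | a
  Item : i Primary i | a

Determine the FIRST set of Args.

{ i, k, t, v, w }

From Args : Call Item: add FIRST(Call) = { i, k, t, v, w }.
Args : t Primary k contributes {t}.
Union: FIRST(Args) = { i, k, t, v, w }.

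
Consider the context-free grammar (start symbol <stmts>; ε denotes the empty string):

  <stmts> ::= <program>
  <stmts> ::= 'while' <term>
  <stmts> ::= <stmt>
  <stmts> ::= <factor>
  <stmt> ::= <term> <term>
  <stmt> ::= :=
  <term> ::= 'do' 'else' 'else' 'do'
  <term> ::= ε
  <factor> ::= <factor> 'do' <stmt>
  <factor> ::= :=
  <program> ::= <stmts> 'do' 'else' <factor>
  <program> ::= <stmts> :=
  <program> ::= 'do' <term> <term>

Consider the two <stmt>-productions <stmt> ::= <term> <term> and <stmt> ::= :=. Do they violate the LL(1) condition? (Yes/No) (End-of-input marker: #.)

Yes

FIRST(<term> <term>) = { 'do', ε } and FIRST(:=) = { := }.
The first alternative is nullable and FOLLOW(<stmt>) = { #, 'do', := } shares := with FIRST of the second — conflict.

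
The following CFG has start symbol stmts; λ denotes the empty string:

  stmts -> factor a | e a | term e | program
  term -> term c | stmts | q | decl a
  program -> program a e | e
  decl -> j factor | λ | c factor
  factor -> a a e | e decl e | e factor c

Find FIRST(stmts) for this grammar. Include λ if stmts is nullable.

{ a, c, e, j, q }

From stmts -> factor a: add FIRST(factor) = { a, e }.
stmts -> e a contributes {e}.
From stmts -> term e: add FIRST(term) = { a, c, e, j, q }.
From stmts -> program: add FIRST(program) = { e }.
Union: FIRST(stmts) = { a, c, e, j, q }.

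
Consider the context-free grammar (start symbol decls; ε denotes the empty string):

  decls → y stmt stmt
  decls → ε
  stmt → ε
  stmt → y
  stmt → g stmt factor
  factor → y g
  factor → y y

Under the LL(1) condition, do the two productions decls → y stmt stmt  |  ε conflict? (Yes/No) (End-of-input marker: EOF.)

FIRST(y stmt stmt) = { y } and FIRST(ε) = { ε }.
The second is nullable but FOLLOW(decls) = { EOF } is disjoint from FIRST of the first.

No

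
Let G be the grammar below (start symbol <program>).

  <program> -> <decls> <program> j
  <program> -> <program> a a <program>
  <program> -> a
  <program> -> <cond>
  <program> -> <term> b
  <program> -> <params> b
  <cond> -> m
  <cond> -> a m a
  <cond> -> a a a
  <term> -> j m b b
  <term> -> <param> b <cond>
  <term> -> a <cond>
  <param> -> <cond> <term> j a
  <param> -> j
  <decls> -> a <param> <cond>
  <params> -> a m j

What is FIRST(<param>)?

From <param> -> <cond> <term> j a: add FIRST(<cond>) = { a, m }.
<param> -> j contributes {j}.
Union: FIRST(<param>) = { a, j, m }.

{ a, j, m }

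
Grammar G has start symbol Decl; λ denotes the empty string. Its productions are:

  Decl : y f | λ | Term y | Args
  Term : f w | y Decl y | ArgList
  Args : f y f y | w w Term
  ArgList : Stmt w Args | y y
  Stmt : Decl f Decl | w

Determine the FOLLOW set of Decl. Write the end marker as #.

{ #, f, w, y }

Decl is the start symbol, so # ∈ FOLLOW(Decl).
In Term : y Decl y: add FIRST(y) = { y }.
In Stmt : Decl f Decl: add FIRST(f Decl) = { f }.
In Stmt : Decl f Decl: Decl is at the end, add FOLLOW(Stmt) = { w }.
Union: FOLLOW(Decl) = { #, f, w, y }.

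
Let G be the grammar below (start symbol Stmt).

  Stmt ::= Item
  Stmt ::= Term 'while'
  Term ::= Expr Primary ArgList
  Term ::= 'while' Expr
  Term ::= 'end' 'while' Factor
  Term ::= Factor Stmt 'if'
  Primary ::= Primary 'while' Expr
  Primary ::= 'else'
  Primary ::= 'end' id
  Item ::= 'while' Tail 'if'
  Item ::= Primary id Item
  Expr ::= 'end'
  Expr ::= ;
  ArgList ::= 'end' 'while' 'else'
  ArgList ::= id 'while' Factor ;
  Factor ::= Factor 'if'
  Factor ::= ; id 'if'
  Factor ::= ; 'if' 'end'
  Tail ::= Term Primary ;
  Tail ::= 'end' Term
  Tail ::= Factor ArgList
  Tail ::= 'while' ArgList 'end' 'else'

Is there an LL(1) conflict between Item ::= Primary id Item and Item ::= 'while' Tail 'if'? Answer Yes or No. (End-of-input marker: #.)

FIRST(Primary id Item) = { 'else', 'end' } and FIRST('while' Tail 'if') = { 'while' }.
The FIRST sets are disjoint and neither alternative is nullable — no conflict.

No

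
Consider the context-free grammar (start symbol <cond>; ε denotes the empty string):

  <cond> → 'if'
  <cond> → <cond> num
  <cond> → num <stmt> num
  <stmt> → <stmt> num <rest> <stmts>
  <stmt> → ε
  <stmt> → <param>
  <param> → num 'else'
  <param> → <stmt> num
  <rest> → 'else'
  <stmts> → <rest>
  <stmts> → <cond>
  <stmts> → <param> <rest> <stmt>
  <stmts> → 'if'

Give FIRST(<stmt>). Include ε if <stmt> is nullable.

From <stmt> → <stmt> num <rest> <stmts>: <stmt> nullable, take FIRST(<stmt>) ∪ {num} = { num }.
<stmt> → ε contributes ε.
From <stmt> → <param>: add FIRST(<param>) = { num }.
Union: FIRST(<stmt>) = { num, ε }.

{ num, ε }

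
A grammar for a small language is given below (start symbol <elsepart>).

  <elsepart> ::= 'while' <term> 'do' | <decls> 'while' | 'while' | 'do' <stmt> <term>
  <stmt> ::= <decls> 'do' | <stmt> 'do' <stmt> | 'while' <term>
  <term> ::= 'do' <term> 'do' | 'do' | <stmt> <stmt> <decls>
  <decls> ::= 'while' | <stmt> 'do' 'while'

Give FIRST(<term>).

{ 'do', 'while' }

<term> ::= 'do' <term> 'do' contributes {'do'}.
<term> ::= 'do' contributes {'do'}.
From <term> ::= <stmt> <stmt> <decls>: add FIRST(<stmt>) = { 'while' }.
Union: FIRST(<term>) = { 'do', 'while' }.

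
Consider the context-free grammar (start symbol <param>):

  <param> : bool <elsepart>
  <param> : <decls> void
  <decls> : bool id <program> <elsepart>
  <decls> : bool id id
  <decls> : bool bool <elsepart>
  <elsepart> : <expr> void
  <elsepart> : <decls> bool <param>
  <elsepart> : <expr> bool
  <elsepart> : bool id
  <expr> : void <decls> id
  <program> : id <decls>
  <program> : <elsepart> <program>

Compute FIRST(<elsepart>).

{ bool, void }

From <elsepart> : <expr> void: add FIRST(<expr>) = { void }.
From <elsepart> : <decls> bool <param>: add FIRST(<decls>) = { bool }.
From <elsepart> : <expr> bool: add FIRST(<expr>) = { void }.
<elsepart> : bool id contributes {bool}.
Union: FIRST(<elsepart>) = { bool, void }.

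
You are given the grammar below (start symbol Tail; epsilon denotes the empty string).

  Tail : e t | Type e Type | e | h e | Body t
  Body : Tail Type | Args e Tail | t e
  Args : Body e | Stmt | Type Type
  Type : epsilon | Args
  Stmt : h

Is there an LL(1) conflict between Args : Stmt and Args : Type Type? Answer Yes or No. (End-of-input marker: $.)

FIRST(Stmt) = { h } and FIRST(Type Type) = { e, h, t, epsilon }.
Both contain h, so the two alternatives are not disjoint — LL(1) conflict.

Yes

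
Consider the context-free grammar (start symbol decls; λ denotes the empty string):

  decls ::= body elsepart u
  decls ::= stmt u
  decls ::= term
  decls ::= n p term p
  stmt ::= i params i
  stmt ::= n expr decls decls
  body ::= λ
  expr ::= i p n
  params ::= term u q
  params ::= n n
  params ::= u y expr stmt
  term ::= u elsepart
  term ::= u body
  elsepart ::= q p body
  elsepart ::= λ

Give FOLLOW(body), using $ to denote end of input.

{ $, i, n, p, q, u }

In decls ::= body elsepart u: add FIRST(elsepart u) = { q, u }.
In term ::= u body: body is at the end, add FOLLOW(term) = { $, i, n, p, q, u }.
In elsepart ::= q p body: body is at the end, add FOLLOW(elsepart) = { $, i, n, p, q, u }.
Union: FOLLOW(body) = { $, i, n, p, q, u }.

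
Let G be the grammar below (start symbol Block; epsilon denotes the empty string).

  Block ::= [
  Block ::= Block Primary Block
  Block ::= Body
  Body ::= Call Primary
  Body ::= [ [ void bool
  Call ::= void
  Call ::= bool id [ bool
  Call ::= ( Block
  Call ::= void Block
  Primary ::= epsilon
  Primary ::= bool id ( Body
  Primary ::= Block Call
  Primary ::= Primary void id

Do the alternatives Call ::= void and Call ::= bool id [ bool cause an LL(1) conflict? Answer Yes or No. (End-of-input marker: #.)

FIRST(void) = { void } and FIRST(bool id [ bool) = { bool }.
The FIRST sets are disjoint and neither alternative is nullable — no conflict.

No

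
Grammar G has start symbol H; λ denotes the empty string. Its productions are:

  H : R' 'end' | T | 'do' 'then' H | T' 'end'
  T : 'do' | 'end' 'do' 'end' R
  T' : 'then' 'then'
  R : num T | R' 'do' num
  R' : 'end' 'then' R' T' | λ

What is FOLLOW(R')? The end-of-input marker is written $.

{ 'do', 'end', 'then' }

In H : R' 'end': add FIRST('end') = { 'end' }.
In R : R' 'do' num: add FIRST('do' num) = { 'do' }.
In R' : 'end' 'then' R' T': add FIRST(T') = { 'then' }.
Union: FOLLOW(R') = { 'do', 'end', 'then' }.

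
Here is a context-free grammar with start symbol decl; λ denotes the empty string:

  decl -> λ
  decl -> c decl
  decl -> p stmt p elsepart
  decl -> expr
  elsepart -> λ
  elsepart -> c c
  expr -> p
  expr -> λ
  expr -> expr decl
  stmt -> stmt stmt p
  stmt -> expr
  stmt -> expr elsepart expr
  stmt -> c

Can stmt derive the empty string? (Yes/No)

stmt -> expr and each of expr is nullable, so stmt ⇒* λ.

Yes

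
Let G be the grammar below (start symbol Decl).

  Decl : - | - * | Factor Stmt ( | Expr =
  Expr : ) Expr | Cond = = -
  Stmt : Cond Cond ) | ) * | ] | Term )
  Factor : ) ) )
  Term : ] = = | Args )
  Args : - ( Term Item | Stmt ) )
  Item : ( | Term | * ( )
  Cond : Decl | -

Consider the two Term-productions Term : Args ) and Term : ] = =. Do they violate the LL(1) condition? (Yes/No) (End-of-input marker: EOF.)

Yes

FIRST(Args )) = { ), -, ] } and FIRST(] = =) = { ] }.
Both contain ], so the two alternatives are not disjoint — LL(1) conflict.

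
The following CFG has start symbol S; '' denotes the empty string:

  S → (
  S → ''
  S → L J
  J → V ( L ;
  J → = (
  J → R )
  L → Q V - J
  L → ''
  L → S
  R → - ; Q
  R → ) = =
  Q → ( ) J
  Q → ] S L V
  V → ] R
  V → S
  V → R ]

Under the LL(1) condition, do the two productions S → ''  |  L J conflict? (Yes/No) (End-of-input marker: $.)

Yes

FIRST('') = { '' } and FIRST(L J) = { (, ), -, =, ] }.
The first alternative is nullable and FOLLOW(S) = { $, (, ), -, ;, =, ] } shares ( with FIRST of the second — conflict.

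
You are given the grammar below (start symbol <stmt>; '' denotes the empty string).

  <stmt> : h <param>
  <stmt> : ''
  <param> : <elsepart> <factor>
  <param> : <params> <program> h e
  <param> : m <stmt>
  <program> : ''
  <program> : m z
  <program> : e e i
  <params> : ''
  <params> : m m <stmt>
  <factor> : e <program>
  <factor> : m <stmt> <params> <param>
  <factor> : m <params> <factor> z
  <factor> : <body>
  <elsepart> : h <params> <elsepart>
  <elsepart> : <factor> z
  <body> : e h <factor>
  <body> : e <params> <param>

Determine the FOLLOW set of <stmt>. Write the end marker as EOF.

<stmt> is the start symbol, so EOF ∈ FOLLOW(<stmt>).
In <param> : m <stmt>: <stmt> is at the end, add FOLLOW(<param>) = { EOF, e, h, m, z }.
In <params> : m m <stmt>: <stmt> is at the end, add FOLLOW(<params>) = { e, h, m }.
In <factor> : m <stmt> <params> <param>: add FIRST(<params> <param>) = { e, h, m }.
Union: FOLLOW(<stmt>) = { EOF, e, h, m, z }.

{ EOF, e, h, m, z }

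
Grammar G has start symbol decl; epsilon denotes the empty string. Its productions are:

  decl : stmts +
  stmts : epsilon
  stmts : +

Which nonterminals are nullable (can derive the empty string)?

Directly nullable (have an epsilon-production): stmts.
No other nonterminal has a production whose RHS symbols are all nullable.

{ stmts }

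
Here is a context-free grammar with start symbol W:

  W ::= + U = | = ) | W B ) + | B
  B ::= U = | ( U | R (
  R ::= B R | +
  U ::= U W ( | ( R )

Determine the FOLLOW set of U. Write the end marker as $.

In W ::= + U =: add FIRST(=) = { = }.
In B ::= U =: add FIRST(=) = { = }.
In B ::= ( U: U is at the end, add FOLLOW(B) = { $, (, ), + }.
In U ::= U W (: add FIRST(W () = { (, +, = }.
Union: FOLLOW(U) = { $, (, ), +, = }.

{ $, (, ), +, = }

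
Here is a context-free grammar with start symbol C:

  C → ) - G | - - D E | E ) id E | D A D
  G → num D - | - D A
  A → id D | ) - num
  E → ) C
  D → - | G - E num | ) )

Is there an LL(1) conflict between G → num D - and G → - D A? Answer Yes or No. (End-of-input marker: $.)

FIRST(num D -) = { num } and FIRST(- D A) = { - }.
The FIRST sets are disjoint and neither alternative is nullable — no conflict.

No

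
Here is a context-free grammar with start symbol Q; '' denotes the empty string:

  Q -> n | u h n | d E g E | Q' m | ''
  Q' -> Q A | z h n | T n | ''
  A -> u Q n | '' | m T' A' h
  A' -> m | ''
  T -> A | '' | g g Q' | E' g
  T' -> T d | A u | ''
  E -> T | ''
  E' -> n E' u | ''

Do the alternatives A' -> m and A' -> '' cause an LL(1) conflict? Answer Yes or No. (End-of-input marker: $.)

No

FIRST(m) = { m } and FIRST('') = { '' }.
The second is nullable but FOLLOW(A') = { h } is disjoint from FIRST of the first.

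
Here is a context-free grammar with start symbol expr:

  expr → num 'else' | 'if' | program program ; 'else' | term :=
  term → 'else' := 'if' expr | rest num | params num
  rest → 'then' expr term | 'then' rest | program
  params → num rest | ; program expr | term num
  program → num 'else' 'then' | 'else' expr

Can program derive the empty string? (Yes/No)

No nonterminal in this grammar is nullable.
No production of program has an RHS whose symbols are all nullable, so program is not nullable.

No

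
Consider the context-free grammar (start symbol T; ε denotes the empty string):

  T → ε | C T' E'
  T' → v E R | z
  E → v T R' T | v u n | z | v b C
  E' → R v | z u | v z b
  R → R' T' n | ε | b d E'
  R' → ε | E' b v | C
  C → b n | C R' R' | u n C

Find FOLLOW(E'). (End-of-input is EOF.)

{ EOF, b, n, u, v, z }

In T → C T' E': E' is at the end, add FOLLOW(T) = { EOF, b, n, u, v, z }.
In R → b d E': E' is at the end, add FOLLOW(R) = { b, n, u, v, z }.
In R' → E' b v: add FIRST(b v) = { b }.
Union: FOLLOW(E') = { EOF, b, n, u, v, z }.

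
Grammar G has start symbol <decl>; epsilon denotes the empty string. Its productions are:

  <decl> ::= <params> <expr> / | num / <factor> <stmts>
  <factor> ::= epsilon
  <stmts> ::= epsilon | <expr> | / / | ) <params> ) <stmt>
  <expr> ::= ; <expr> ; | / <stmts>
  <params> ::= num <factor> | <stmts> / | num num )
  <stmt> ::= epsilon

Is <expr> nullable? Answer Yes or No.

Nullable nonterminals: <factor>, <stmt>, <stmts>.
No production of <expr> has an RHS whose symbols are all nullable, so <expr> is not nullable.

No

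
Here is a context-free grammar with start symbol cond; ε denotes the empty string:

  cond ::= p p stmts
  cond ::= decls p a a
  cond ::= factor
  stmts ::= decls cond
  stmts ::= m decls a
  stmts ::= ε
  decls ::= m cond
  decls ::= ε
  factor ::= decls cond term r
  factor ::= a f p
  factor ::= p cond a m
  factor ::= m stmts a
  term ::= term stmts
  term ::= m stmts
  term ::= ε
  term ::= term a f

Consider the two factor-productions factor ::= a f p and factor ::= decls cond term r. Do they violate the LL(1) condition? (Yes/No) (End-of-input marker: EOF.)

Yes

FIRST(a f p) = { a } and FIRST(decls cond term r) = { a, m, p }.
Both contain a, so the two alternatives are not disjoint — LL(1) conflict.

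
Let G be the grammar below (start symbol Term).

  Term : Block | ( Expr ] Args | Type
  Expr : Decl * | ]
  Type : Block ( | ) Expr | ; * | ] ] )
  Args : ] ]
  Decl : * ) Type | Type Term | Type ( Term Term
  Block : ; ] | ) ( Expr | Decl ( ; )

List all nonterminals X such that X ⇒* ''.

No nonterminal has an empty production or an RHS whose symbols are all nullable.

{ } (none)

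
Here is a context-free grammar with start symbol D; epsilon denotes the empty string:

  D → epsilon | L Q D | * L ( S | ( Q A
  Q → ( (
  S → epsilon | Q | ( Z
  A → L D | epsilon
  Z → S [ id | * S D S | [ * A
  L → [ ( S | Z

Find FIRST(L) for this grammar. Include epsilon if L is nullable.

L → [ ( S contributes {[}.
From L → Z: add FIRST(Z) = { (, *, [ }.
Union: FIRST(L) = { (, *, [ }.

{ (, *, [ }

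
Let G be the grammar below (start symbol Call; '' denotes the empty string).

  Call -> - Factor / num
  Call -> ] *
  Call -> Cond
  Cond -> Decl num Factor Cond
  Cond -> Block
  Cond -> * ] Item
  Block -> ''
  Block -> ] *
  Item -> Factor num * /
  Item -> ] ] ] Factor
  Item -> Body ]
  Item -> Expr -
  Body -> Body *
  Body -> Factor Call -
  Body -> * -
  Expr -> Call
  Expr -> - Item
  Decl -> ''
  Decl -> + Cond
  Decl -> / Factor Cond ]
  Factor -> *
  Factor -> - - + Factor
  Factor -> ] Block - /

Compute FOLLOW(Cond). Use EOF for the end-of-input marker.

{ EOF, -, ], num }

In Call -> Cond: Cond is at the end, add FOLLOW(Call) = { EOF, - }.
In Cond -> Decl num Factor Cond: Cond is at the end, add FOLLOW(Cond) = { EOF, -, ], num }.
In Decl -> + Cond: Cond is at the end, add FOLLOW(Decl) = { num }.
In Decl -> / Factor Cond ]: add FIRST(]) = { ] }.
Union: FOLLOW(Cond) = { EOF, -, ], num }.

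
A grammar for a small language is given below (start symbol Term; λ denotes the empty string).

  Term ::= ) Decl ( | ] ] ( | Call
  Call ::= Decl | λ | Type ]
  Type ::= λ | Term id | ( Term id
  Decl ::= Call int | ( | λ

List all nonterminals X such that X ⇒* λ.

{ Call, Decl, Term, Type }

Directly nullable (have an λ-production): Call, Type, Decl.
Term ::= Call with every symbol nullable, so Term is nullable.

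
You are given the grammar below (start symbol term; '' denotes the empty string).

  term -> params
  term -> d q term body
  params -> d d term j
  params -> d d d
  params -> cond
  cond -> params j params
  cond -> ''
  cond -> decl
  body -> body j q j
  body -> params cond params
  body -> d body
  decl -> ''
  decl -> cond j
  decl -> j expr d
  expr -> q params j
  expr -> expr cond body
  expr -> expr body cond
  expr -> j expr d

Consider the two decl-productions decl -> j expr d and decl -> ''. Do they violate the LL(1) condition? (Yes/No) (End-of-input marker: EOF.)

Yes

FIRST(j expr d) = { j } and FIRST('') = { '' }.
The second alternative is nullable and FOLLOW(decl) = { EOF, d, j } shares j with FIRST of the first — conflict.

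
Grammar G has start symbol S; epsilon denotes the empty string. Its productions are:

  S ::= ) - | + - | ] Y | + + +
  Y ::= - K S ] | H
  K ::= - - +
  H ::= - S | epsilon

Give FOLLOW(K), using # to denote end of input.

{ ), +, ] }

In Y ::= - K S ]: add FIRST(S ]) = { ), +, ] }.
Union: FOLLOW(K) = { ), +, ] }.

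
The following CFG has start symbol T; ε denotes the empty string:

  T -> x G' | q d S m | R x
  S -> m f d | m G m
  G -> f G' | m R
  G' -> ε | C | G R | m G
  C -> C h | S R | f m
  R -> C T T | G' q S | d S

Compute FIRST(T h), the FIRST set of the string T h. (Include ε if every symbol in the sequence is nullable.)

Add FIRST(T) = { d, f, m, q, x }; T is not nullable, stop.

{ d, f, m, q, x }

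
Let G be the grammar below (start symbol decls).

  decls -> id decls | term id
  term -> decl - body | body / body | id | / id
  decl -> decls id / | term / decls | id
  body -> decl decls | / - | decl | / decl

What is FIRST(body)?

{ /, id }

From body -> decl decls: add FIRST(decl) = { /, id }.
body -> / - contributes {/}.
From body -> decl: add FIRST(decl) = { /, id }.
body -> / decl contributes {/}.
Union: FIRST(body) = { /, id }.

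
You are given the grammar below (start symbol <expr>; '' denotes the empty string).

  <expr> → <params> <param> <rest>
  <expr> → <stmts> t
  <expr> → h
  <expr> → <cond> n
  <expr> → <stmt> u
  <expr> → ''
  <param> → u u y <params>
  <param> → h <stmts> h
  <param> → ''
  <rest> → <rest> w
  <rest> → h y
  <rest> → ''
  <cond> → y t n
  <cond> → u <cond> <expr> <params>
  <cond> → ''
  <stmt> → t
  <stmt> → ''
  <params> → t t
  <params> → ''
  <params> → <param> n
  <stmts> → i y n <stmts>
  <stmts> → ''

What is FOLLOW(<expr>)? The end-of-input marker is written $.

{ $, h, i, n, t, u, w, y }

<expr> is the start symbol, so $ ∈ FOLLOW(<expr>).
In <cond> → u <cond> <expr> <params>: add FIRST(<params>)\{''} = { h, n, t, u }.
  Since <params> is nullable, also add FOLLOW(<cond>) = { h, i, n, t, u, w, y }.
Union: FOLLOW(<expr>) = { $, h, i, n, t, u, w, y }.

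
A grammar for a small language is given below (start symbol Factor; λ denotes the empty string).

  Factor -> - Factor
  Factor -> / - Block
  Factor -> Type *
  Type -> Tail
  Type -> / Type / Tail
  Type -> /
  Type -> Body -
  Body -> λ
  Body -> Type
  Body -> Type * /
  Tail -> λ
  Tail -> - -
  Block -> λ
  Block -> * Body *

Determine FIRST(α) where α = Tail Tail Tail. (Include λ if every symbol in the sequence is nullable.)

Add FIRST(Tail)\{λ} = { - }; Tail is nullable, continue.
Add FIRST(Tail)\{λ} = { - }; Tail is nullable, continue.
Add FIRST(Tail)\{λ} = { - }; Tail is nullable, continue.
Every symbol is nullable, so include λ.

{ -, λ }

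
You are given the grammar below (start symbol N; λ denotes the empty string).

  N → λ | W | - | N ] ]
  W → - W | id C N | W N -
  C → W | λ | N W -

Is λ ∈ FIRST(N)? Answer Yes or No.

N has an λ-production, so N ⇒ λ.

Yes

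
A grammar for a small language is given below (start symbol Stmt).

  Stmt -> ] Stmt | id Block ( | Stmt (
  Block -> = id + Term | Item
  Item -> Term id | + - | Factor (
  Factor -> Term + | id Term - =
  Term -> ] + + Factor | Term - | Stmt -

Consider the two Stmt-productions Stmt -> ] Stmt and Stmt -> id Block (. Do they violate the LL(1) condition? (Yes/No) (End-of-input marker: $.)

FIRST(] Stmt) = { ] } and FIRST(id Block () = { id }.
The FIRST sets are disjoint and neither alternative is nullable — no conflict.

No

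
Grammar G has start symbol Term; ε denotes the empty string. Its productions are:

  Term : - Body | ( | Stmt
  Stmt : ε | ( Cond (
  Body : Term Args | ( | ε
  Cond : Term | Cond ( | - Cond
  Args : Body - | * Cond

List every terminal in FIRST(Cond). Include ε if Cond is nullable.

{ (, -, ε }

From Cond : Term: add FIRST(Term) = { (, -, ε } (including ε since Term is nullable).
From Cond : Cond (: Cond nullable, take FIRST(Cond) ∪ {(} = { (, - }.
Cond : - Cond contributes {-}.
Union: FIRST(Cond) = { (, -, ε }.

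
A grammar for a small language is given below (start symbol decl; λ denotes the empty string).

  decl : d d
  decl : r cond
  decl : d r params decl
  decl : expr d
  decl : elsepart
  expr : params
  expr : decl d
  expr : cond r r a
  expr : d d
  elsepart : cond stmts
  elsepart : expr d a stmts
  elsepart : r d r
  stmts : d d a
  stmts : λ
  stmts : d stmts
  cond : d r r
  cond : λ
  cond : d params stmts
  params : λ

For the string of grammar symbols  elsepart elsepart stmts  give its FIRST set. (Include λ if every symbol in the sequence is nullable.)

{ d, r, λ }

Add FIRST(elsepart)\{λ} = { d, r }; elsepart is nullable, continue.
Add FIRST(elsepart)\{λ} = { d, r }; elsepart is nullable, continue.
Add FIRST(stmts)\{λ} = { d }; stmts is nullable, continue.
Every symbol is nullable, so include λ.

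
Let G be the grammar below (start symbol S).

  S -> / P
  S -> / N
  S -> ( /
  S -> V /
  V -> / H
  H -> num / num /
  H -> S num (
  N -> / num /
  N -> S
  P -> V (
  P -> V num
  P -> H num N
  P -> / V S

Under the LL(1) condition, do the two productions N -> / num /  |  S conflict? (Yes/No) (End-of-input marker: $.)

FIRST(/ num /) = { / } and FIRST(S) = { (, / }.
Both contain /, so the two alternatives are not disjoint — LL(1) conflict.

Yes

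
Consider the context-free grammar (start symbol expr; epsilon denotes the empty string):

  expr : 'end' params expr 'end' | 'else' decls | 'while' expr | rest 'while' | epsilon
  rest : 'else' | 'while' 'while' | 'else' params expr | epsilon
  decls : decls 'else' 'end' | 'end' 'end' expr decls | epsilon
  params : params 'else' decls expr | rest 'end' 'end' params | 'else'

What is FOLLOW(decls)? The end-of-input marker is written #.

{ #, 'else', 'end', 'while' }

In expr : 'else' decls: decls is at the end, add FOLLOW(expr) = { #, 'else', 'end', 'while' }.
In decls : decls 'else' 'end': add FIRST('else' 'end') = { 'else' }.
In decls : 'end' 'end' expr decls: decls is at the end, add FOLLOW(decls) = { #, 'else', 'end', 'while' }.
In params : params 'else' decls expr: add FIRST(expr)\{epsilon} = { 'else', 'end', 'while' }.
  Since expr is nullable, also add FOLLOW(params) = { 'else', 'end', 'while' }.
Union: FOLLOW(decls) = { #, 'else', 'end', 'while' }.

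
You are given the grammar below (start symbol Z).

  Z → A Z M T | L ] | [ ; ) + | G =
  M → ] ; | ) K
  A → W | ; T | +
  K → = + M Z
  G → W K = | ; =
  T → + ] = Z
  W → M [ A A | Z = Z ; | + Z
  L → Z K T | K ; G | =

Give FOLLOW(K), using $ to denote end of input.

{ ), +, ;, =, [, ] }

In M → ) K: K is at the end, add FOLLOW(M) = { ), +, ;, =, [, ] }.
In G → W K =: add FIRST(=) = { = }.
In L → Z K T: add FIRST(T) = { + }.
In L → K ; G: add FIRST(; G) = { ; }.
Union: FOLLOW(K) = { ), +, ;, =, [, ] }.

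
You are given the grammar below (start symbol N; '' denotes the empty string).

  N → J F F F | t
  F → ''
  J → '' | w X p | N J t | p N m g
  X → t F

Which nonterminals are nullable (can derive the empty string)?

{ F, J, N }

Directly nullable (have an ''-production): F, J.
N → J F F F with every symbol nullable, so N is nullable.
No other nonterminal has a production whose RHS symbols are all nullable.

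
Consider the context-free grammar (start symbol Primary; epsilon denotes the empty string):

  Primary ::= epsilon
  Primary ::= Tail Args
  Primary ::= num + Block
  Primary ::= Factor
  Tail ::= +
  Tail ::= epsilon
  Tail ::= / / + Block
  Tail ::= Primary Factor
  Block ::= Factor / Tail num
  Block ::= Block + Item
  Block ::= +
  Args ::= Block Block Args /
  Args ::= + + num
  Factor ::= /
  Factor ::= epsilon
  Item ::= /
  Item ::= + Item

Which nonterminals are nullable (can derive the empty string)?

{ Factor, Primary, Tail }

Directly nullable (have an epsilon-production): Primary, Tail, Factor.
No other nonterminal has a production whose RHS symbols are all nullable.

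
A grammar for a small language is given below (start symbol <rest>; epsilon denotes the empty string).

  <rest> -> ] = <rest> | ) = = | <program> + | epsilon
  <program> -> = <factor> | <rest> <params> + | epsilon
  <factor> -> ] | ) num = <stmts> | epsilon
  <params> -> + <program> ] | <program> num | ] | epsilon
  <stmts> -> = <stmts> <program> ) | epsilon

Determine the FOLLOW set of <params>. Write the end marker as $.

In <program> -> <rest> <params> +: add FIRST(+) = { + }.
Union: FOLLOW(<params>) = { + }.

{ + }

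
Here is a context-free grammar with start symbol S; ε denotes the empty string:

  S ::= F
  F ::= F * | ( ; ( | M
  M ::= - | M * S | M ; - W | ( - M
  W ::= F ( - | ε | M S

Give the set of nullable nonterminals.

{ W }

Directly nullable (have an ε-production): W.
No other nonterminal has a production whose RHS symbols are all nullable.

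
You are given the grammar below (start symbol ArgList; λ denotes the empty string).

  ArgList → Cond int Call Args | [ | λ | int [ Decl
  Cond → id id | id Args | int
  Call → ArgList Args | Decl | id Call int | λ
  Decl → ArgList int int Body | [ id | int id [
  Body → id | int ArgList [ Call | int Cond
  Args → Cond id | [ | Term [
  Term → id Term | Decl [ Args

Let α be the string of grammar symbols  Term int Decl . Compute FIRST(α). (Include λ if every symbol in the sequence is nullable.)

Add FIRST(Term) = { [, id, int }; Term is not nullable, stop.

{ [, id, int }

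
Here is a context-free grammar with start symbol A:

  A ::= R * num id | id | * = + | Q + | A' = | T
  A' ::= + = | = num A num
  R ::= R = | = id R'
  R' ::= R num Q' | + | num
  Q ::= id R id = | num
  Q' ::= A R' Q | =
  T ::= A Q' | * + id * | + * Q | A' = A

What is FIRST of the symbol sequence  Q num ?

Add FIRST(Q) = { id, num }; Q is not nullable, stop.

{ id, num }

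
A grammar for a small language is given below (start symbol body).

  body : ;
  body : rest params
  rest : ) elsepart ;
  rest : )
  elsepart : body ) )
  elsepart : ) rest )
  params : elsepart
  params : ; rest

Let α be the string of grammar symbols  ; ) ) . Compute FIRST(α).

{ ; }

; is a terminal; add {;} and stop.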